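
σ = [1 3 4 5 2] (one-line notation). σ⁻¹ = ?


To find σ⁻¹, swap domain and range:
σ(1) = 1 → σ⁻¹(1) = 1
σ(2) = 3 → σ⁻¹(3) = 2
σ(3) = 4 → σ⁻¹(4) = 3
σ(4) = 5 → σ⁻¹(5) = 4
σ(5) = 2 → σ⁻¹(2) = 5

σ⁻¹ = [1 5 2 3 4]


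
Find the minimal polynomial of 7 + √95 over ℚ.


Let α = 7 + √95. Then α - 7 = √95, so (α - 7)² = 95, giving α² - 14α - 46 = 0. Degree 2 and α ∉ ℚ, so this is the minimal polynomial.

Minimal polynomial: x² - 14x - 46


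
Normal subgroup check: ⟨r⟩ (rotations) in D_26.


H = ⟨r⟩ (rotations) in D_26
The rotation subgroup ⟨r⟩ has index 2 in D_26, so it is normal

Yes, normal subgroup


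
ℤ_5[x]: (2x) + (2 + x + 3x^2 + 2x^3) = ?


Add coefficients mod 5:
x^0: 0 + 2 = 2 (mod 5)
x^1: 2 + 1 = 3 (mod 5)
x^2: 0 + 3 = 3 (mod 5)
x^3: 0 + 2 = 2 (mod 5)
Result: 2 + 3x + 3x^2 + 2x^3

f + g = 2 + 3x + 3x^2 + 2x^3


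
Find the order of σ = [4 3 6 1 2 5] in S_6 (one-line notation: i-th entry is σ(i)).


Cycle decomposition: (1 4) (2 3 6 5)
Cycle lengths: 2, 4
Order = lcm(2, 4) = 4

ord(σ) = 4


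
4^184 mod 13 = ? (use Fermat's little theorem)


Fermat's little theorem: if p is prime and gcd(a,p)=1, then a^(p-1) ≡ 1 (mod p)
p = 13 is prime, gcd(4,13) = 1
Reduce exponent: 184 mod 12 = 4
So 4^184 ≡ 4^4 (mod 13)
4^4 mod 13 = 9

4^184 ≡ 9 (mod 13)


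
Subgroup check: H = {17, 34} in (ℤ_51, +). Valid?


Subgroup test for H = {17, 34} in (ℤ_51, +):
(1) 0 ∈ H? No
(2) Closure: for all a,b ∈ H, (a+b) mod 51 ∈ H? No  [counterexample: 17 + 34 = 0 ∉ H]
(3) Inverses: for all a ∈ H, -a mod 51 ∈ H? Yes

No, H is not a subgroup of ℤ_51


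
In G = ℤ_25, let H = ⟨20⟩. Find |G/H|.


|⟨20⟩| = n / gcd(20, 25) = 25 / 5 = 5
H is normal (ℤ_25 is abelian).
|G/H| = |G| / |H| = 25 / 5 = 5

|G/H| = 5


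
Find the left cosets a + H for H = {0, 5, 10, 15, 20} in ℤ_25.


H = {0, 5, 10, 15, 20}, |H| = 5
Number of cosets = |G|/|H| = 25/5 = 5
0 + H = {0, 5, 10, 15, 20}
1 + H = {1, 6, 11, 16, 21}
2 + H = {2, 7, 12, 17, 22}
3 + H = {3, 8, 13, 18, 23}
4 + H = {4, 9, 14, 19, 24}

Cosets: 0+H={0,5,10,15,20}; 1+H={1,6,11,16,21}; 2+H={2,7,12,17,22}; 3+H={3,8,13,18,23}; 4+H={4,9,14,19,24}


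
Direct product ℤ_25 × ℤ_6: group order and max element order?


|ℤ_25 × ℤ_6| = 25 × 6 = 150
Max element order = lcm(25,6) = 150
Cyclic? Yes (gcd=1)

|ℤ_25×ℤ_6| = 150, max element order = 150


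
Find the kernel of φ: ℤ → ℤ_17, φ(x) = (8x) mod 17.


Kernel = preimage of identity
ker(φ) = {x ∈ ℤ : 8x ≡ 0 (mod 17)}. gcd(8,17) = 1, so 8x ≡ 0 (mod 17) ⟺ x ≡ 0 (mod 17/1 = 17). Hence ker(φ) = 17ℤ

ker(φ) = 17ℤ


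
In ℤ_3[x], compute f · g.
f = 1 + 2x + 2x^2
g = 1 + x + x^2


Expand and collect like terms; reduce coefficients mod 3:
x^0: 1·1 = 1 ≡ 1 (mod 3)
x^1: 1·1 + 2·1 = 3 ≡ 0 (mod 3)
x^2: 1·1 + 2·1 + 2·1 = 5 ≡ 2 (mod 3)
x^3: 2·1 + 2·1 = 4 ≡ 1 (mod 3)
x^4: 2·1 = 2 ≡ 2 (mod 3)
Result: 1 + 2x^2 + x^3 + 2x^4

f · g = 1 + 2x^2 + x^3 + 2x^4


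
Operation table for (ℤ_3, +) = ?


Elements: {0, 1, 2}
Operation: addition mod 3
Entry (a, b) = (a + b) mod 3

Cayley table:
  | 0 | 1 | 2
0 | 0 | 1 | 2
1 | 1 | 2 | 0
2 | 2 | 0 | 1


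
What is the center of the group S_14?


Z(G) = {g ∈ G | gx = xg for all x ∈ G}
S_n is non-abelian for n ≥ 3; Z(S_14) is trivial

Z(S_14) = {e}


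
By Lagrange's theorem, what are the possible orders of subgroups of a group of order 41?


Lagrange's theorem: |H| divides |G|
|G| = 41
Divisors of 41: 1, 41

Possible subgroup orders: {1, 41}


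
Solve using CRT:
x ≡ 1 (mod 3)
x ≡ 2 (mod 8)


m₁ = 3, m₂ = 8, gcd = 1, so CRT applies. M = m₁·m₂ = 24
Let M₁ = M/m₁ = 8, M₂ = M/m₂ = 3
Find y₁ ≡ M₁⁻¹ (mod m₁): 8⁻¹ ≡ 2 (mod 3)
Find y₂ ≡ M₂⁻¹ (mod m₂): 3⁻¹ ≡ 3 (mod 8)
x = a₁·M₁·y₁ + a₂·M₂·y₂ = 1·8·2 + 2·3·3 = 34
Reduce mod 24: x ≡ 10
Check: 10 mod 3 = 1 ✓, 10 mod 8 = 2 ✓

x ≡ 10 (mod 24)


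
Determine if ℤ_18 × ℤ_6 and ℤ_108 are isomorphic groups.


Comparing ℤ_18 × ℤ_6 and ℤ_108:
gcd(18,6) = 6 ≠ 1. Max element order in ℤ_18×ℤ_6 is lcm(18,6) = 18 < 108, so it has no element of order 108

No, ℤ_18 × ℤ_6 ≇ ℤ_108


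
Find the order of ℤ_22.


ℤ_n has n elements.

|ℤ_22| = 22


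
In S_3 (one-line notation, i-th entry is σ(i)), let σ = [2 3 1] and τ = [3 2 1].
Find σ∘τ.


σ∘τ: apply τ first, then σ
1 →τ 3 →σ 1
2 →τ 2 →σ 3
3 →τ 1 →σ 2

σ∘τ = [1 3 2]


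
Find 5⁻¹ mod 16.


Use the extended Euclidean algorithm to write 1 = 5·s + 16·t; then s mod 16 is the inverse.
Euclidean algorithm:
  5 = 0·16 + 5
  16 = 3·5 + 1
  5 = 5·1 + 0
gcd(5,16) = 1
Back-substitution gives: 5·(-3) + 16·(1) = 1
So 5⁻¹ ≡ -3 ≡ 13 (mod 16)
Check: 5 × 13 = 65 ≡ 1 (mod 16) ✓

5⁻¹ ≡ 13 (mod 16)


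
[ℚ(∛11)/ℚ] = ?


∛11 has minimal polynomial x³ - 11 (irreducible over ℚ since 11 is not a perfect cube)

[ℚ(∛11)/ℚ] = 3


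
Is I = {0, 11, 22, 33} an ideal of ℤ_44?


Check ideal conditions for I = {0, 11, 22, 33} in ℤ_44:
(1) I is an additive subgroup? Yes
(2) For r ∈ ℤ_44 and a ∈ I: r·a ∈ I? Yes

Yes, I is an ideal of ℤ_44


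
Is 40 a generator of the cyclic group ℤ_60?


g generates ℤ_n iff gcd(g, n) = 1
gcd(40, 60) = 20
Since gcd = 20 ≠ 1, ⟨40⟩ has order 3 < 60, so 40 is not a generator.

No, 40 does not generate ℤ_60


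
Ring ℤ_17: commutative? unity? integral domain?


ℤ_17 is a commutative ring with unity 1; 17 is prime, so ℤ_17 is a field (hence an integral domain)
Commutative: Yes
Integral domain: Yes
Has unity: Yes

ℤ_17: Commutative=Yes, Unity=Yes


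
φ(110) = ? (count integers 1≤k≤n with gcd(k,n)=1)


Factor n: 110 = 2 × 5 × 11
φ(n) = n · ∏(1 - 1/p) over distinct primes p | n
φ(110) = 110 · (1 - 1/2) · (1 - 1/5) · (1 - 1/11) = 40

φ(110) = 40


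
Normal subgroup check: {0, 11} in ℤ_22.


H = {0, 11} in ℤ_22
ℤ_22 is abelian; every subgroup of an abelian group is normal

Yes, normal subgroup


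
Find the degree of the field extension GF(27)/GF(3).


GF(27) = GF(3^3), so the extension degree is 3

[GF(27)/GF(3)] = 3


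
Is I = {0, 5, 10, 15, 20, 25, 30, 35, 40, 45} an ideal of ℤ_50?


Check ideal conditions for I = {0, 5, 10, 15, 20, 25, 30, 35, 40, 45} in ℤ_50:
(1) I is an additive subgroup? Yes
(2) For r ∈ ℤ_50 and a ∈ I: r·a ∈ I? Yes

Yes, I is an ideal of ℤ_50


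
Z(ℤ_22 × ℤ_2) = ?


Z(G) = {g ∈ G | gx = xg for all x ∈ G}
Direct product of abelian groups is abelian, so Z(G) = G

Z(ℤ_22 × ℤ_2) = ℤ_22 × ℤ_2


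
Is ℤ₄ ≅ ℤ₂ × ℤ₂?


Comparing ℤ₄ and ℤ₂ × ℤ₂:
ℤ₄ has an element of order 4; ℤ₂×ℤ₂ has exponent 2

No, ℤ₄ ≇ ℤ₂ × ℤ₂


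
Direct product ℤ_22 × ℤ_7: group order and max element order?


|ℤ_22 × ℤ_7| = 22 × 7 = 154
Max element order = lcm(22,7) = 154
Cyclic? Yes (gcd=1)

|ℤ_22×ℤ_7| = 154, max element order = 154


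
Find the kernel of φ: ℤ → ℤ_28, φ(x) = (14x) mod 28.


Kernel = preimage of identity
ker(φ) = {x ∈ ℤ : 14x ≡ 0 (mod 28)}. gcd(14,28) = 14, so 14x ≡ 0 (mod 28) ⟺ x ≡ 0 (mod 28/14 = 2). Hence ker(φ) = 2ℤ

ker(φ) = 2ℤ


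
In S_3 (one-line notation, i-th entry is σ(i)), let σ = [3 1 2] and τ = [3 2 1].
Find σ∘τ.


σ∘τ: apply τ first, then σ
1 →τ 3 →σ 2
2 →τ 2 →σ 1
3 →τ 1 →σ 3

σ∘τ = [2 1 3]


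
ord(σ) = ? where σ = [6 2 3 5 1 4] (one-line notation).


Cycle decomposition: (1 6 4 5)
Cycle lengths: 4
Order = lcm(4) = 4

ord(σ) = 4


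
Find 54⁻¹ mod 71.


Use the extended Euclidean algorithm to write 1 = 54·s + 71·t; then s mod 71 is the inverse.
Euclidean algorithm:
  54 = 0·71 + 54
  71 = 1·54 + 17
  54 = 3·17 + 3
  17 = 5·3 + 2
  3 = 1·2 + 1
  2 = 2·1 + 0
gcd(54,71) = 1
Back-substitution gives: 54·(25) + 71·(-19) = 1
So 54⁻¹ ≡ 25 ≡ 25 (mod 71)
Check: 54 × 25 = 1350 ≡ 1 (mod 71) ✓

54⁻¹ ≡ 25 (mod 71)


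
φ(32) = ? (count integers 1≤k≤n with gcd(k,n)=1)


Factor n: 32 = 2^5
φ(n) = n · ∏(1 - 1/p) over distinct primes p | n
φ(32) = 32 · (1 - 1/2) = 16

φ(32) = 16


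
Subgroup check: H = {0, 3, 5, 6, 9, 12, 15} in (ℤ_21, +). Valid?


Subgroup test for H = {0, 3, 5, 6, 9, 12, 15} in (ℤ_21, +):
(1) 0 ∈ H? Yes
(2) Closure: for all a,b ∈ H, (a+b) mod 21 ∈ H? No  [counterexample: 3 + 5 = 8 ∉ H]
(3) Inverses: for all a ∈ H, -a mod 21 ∈ H? No

No, H is not a subgroup of ℤ_21


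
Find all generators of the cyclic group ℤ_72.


g generates ℤ_n iff gcd(g,n) = 1
Prime factors of 72: 2, 3
Generators are g ∈ {1,...,71} not divisible by any of these primes.
Generators: {1, 5, 7, 11, 13, 17, 19, 23, 25, 29, 31, 35, 37, 41, 43, 47, 49, 53, 55, 59, 61, 65, 67, 71}
Number of generators = φ(72) = 24

Generators of ℤ_72 = {1, 5, 7, 11, 13, 17, 19, 23, 25, 29, 31, 35, 37, 41, 43, 47, 49, 53, 55, 59, 61, 65, 67, 71}


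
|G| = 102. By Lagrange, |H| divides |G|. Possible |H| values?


Lagrange's theorem: |H| divides |G|
|G| = 102
Divisors of 102: 1, 2, 3, 6, 17, 34, 51, 102

Possible subgroup orders: {1, 2, 3, 6, 17, 34, 51, 102}


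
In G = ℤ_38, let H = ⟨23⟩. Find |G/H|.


|⟨23⟩| = n / gcd(23, 38) = 38 / 1 = 38
H is normal (ℤ_38 is abelian).
|G/H| = |G| / |H| = 38 / 38 = 1

|G/H| = 1


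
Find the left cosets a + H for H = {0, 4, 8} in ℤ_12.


H = {0, 4, 8}, |H| = 3
Number of cosets = |G|/|H| = 12/3 = 4
0 + H = {0, 4, 8}
1 + H = {1, 5, 9}
2 + H = {2, 6, 10}
3 + H = {3, 7, 11}

Cosets: 0+H={0,4,8}; 1+H={1,5,9}; 2+H={2,6,10}; 3+H={3,7,11}


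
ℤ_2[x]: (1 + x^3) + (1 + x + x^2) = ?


Add coefficients mod 2:
x^0: 1 + 1 = 0 (mod 2)
x^1: 0 + 1 = 1 (mod 2)
x^2: 0 + 1 = 1 (mod 2)
x^3: 1 + 0 = 1 (mod 2)
Result: x + x^2 + x^3

f + g = x + x^2 + x^3


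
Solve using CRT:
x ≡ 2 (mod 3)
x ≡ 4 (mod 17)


m₁ = 3, m₂ = 17, gcd = 1, so CRT applies. M = m₁·m₂ = 51
Let M₁ = M/m₁ = 17, M₂ = M/m₂ = 3
Find y₁ ≡ M₁⁻¹ (mod m₁): 17⁻¹ ≡ 2 (mod 3)
Find y₂ ≡ M₂⁻¹ (mod m₂): 3⁻¹ ≡ 6 (mod 17)
x = a₁·M₁·y₁ + a₂·M₂·y₂ = 2·17·2 + 4·3·6 = 140
Reduce mod 51: x ≡ 38
Check: 38 mod 3 = 2 ✓, 38 mod 17 = 4 ✓

x ≡ 38 (mod 51)


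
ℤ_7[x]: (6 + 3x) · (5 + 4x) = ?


Expand and collect like terms; reduce coefficients mod 7:
x^0: 6·5 = 30 ≡ 2 (mod 7)
x^1: 6·4 + 3·5 = 39 ≡ 4 (mod 7)
x^2: 3·4 = 12 ≡ 5 (mod 7)
Result: 2 + 4x + 5x^2

f · g = 2 + 4x + 5x^2


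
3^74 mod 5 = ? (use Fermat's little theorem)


Fermat's little theorem: if p is prime and gcd(a,p)=1, then a^(p-1) ≡ 1 (mod p)
p = 5 is prime, gcd(3,5) = 1
Reduce exponent: 74 mod 4 = 2
So 3^74 ≡ 3^2 (mod 5)
3^2 mod 5 = 4

3^74 ≡ 4 (mod 5)


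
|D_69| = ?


|D_n| = 2n (n rotations and n reflections)
|D_69| = 2×69 = 138

|D_69| = 138


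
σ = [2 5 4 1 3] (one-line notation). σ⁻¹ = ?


To find σ⁻¹, swap domain and range:
σ(1) = 2 → σ⁻¹(2) = 1
σ(2) = 5 → σ⁻¹(5) = 2
σ(3) = 4 → σ⁻¹(4) = 3
σ(4) = 1 → σ⁻¹(1) = 4
σ(5) = 3 → σ⁻¹(3) = 5

σ⁻¹ = [4 1 5 3 2]


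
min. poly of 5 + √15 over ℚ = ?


Let α = 5 + √15. Then α - 5 = √15, so (α - 5)² = 15, giving α² - 10α + 10 = 0. Degree 2 and α ∉ ℚ, so this is the minimal polynomial.

Minimal polynomial: x² - 10x + 10


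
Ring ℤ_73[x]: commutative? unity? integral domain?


ℤ_73 is a field (n prime), so ℤ_73[x] is a commutative integral domain with unity
Commutative: Yes
Integral domain: Yes
Has unity: Yes

ℤ_73[x]: Commutative=Yes, Unity=Yes


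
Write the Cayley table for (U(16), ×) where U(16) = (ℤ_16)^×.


Elements: {1, 3, 5, 7, 9, 11, 13, 15}
Operation: multiplication mod 16
Entry (a, b) = (a × b) mod 16

Cayley table:
   |  1 |  3 |  5 |  7 |  9 | 11 | 13 | 15
 1 |  1 |  3 |  5 |  7 |  9 | 11 | 13 | 15
 3 |  3 |  9 | 15 |  5 | 11 |  1 |  7 | 13
 5 |  5 | 15 |  9 |  3 | 13 |  7 |  1 | 11
 7 |  7 |  5 |  3 |  1 | 15 | 13 | 11 |  9
 9 |  9 | 11 | 13 | 15 |  1 |  3 |  5 |  7
11 | 11 |  1 |  7 | 13 |  3 |  9 | 15 |  5
13 | 13 |  7 |  1 | 11 |  5 | 15 |  9 |  3
15 | 15 | 13 | 11 |  9 |  7 |  5 |  3 |  1


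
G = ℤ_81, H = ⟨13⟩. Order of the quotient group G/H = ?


|⟨13⟩| = n / gcd(13, 81) = 81 / 1 = 81
H is normal (ℤ_81 is abelian).
|G/H| = |G| / |H| = 81 / 81 = 1

|G/H| = 1


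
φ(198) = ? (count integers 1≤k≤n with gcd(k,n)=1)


Factor n: 198 = 2 × 3^2 × 11
φ(n) = n · ∏(1 - 1/p) over distinct primes p | n
φ(198) = 198 · (1 - 1/2) · (1 - 1/3) · (1 - 1/11) = 60

φ(198) = 60


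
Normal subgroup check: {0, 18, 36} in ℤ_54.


H = {0, 18, 36} in ℤ_54
ℤ_54 is abelian; every subgroup of an abelian group is normal

Yes, normal subgroup


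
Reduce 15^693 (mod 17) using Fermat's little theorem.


Fermat's little theorem: if p is prime and gcd(a,p)=1, then a^(p-1) ≡ 1 (mod p)
p = 17 is prime, gcd(15,17) = 1
Reduce exponent: 693 mod 16 = 5
So 15^693 ≡ 15^5 (mod 17)
15^5 mod 17 = 2

15^693 ≡ 2 (mod 17)


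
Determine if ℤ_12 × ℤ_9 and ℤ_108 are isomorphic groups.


Comparing ℤ_12 × ℤ_9 and ℤ_108:
gcd(12,9) = 3 ≠ 1. Max element order in ℤ_12×ℤ_9 is lcm(12,9) = 36 < 108, so it has no element of order 108

No, ℤ_12 × ℤ_9 ≇ ℤ_108


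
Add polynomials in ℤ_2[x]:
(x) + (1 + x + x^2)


Add coefficients mod 2:
x^0: 0 + 1 = 1 (mod 2)
x^1: 1 + 1 = 0 (mod 2)
x^2: 0 + 1 = 1 (mod 2)
Result: 1 + x^2

f + g = 1 + x^2


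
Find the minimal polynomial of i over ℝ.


i satisfies x² + 1 = 0, irreducible over ℝ

Minimal polynomial: x² + 1


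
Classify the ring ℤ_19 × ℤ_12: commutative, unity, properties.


Direct product ring; commutative with unity (1,1); but (1,0)·(0,1) = (0,0) gives zero divisors, so not an integral domain
Commutative: Yes
Integral domain: No
Has unity: Yes

ℤ_19 × ℤ_12: Commutative=Yes, Unity=Yes


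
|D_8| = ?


|D_n| = 2n (n rotations and n reflections)
|D_8| = 2×8 = 16

|D_8| = 16


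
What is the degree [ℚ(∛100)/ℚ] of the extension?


∛100 has minimal polynomial x³ - 100 (irreducible over ℚ since 100 is not a perfect cube)

[ℚ(∛100)/ℚ] = 3


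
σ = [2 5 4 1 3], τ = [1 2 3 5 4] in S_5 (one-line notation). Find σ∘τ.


σ∘τ: apply τ first, then σ
1 →τ 1 →σ 2
2 →τ 2 →σ 5
3 →τ 3 →σ 4
4 →τ 5 →σ 3
5 →τ 4 →σ 1

σ∘τ = [2 5 4 3 1]


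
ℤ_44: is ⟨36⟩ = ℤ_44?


g generates ℤ_n iff gcd(g, n) = 1
gcd(36, 44) = 4
Since gcd = 4 ≠ 1, ⟨36⟩ has order 11 < 44, so 36 is not a generator.

No, 36 does not generate ℤ_44


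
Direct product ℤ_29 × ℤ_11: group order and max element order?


|ℤ_29 × ℤ_11| = 29 × 11 = 319
Max element order = lcm(29,11) = 319
Cyclic? Yes (gcd=1)

|ℤ_29×ℤ_11| = 319, max element order = 319


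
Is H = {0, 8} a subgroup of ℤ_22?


Subgroup test for H = {0, 8} in (ℤ_22, +):
(1) 0 ∈ H? Yes
(2) Closure: for all a,b ∈ H, (a+b) mod 22 ∈ H? No  [counterexample: 8 + 8 = 16 ∉ H]
(3) Inverses: for all a ∈ H, -a mod 22 ∈ H? No

No, H is not a subgroup of ℤ_22


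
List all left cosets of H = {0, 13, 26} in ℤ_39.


H = {0, 13, 26}, |H| = 3
Number of cosets = |G|/|H| = 39/3 = 13
0 + H = {0, 13, 26}
1 + H = {1, 14, 27}
2 + H = {2, 15, 28}
3 + H = {3, 16, 29}
4 + H = {4, 17, 30}
5 + H = {5, 18, 31}
6 + H = {6, 19, 32}
7 + H = {7, 20, 33}
8 + H = {8, 21, 34}
9 + H = {9, 22, 35}
10 + H = {10, 23, 36}
11 + H = {11, 24, 37}
12 + H = {12, 25, 38}

Cosets: 0+H={0,13,26}; 1+H={1,14,27}; 2+H={2,15,28}; 3+H={3,16,29}; 4+H={4,17,30}; 5+H={5,18,31}; 6+H={6,19,32}; 7+H={7,20,33}; 8+H={8,21,34}; 9+H={9,22,35}; 10+H={10,23,36}; 11+H={11,24,37}; 12+H={12,25,38}


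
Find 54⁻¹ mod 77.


Use the extended Euclidean algorithm to write 1 = 54·s + 77·t; then s mod 77 is the inverse.
Euclidean algorithm:
  54 = 0·77 + 54
  77 = 1·54 + 23
  54 = 2·23 + 8
  23 = 2·8 + 7
  8 = 1·7 + 1
  7 = 7·1 + 0
gcd(54,77) = 1
Back-substitution gives: 54·(10) + 77·(-7) = 1
So 54⁻¹ ≡ 10 ≡ 10 (mod 77)
Check: 54 × 10 = 540 ≡ 1 (mod 77) ✓

54⁻¹ ≡ 10 (mod 77)


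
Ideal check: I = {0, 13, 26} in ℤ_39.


Check ideal conditions for I = {0, 13, 26} in ℤ_39:
(1) I is an additive subgroup? Yes
(2) For r ∈ ℤ_39 and a ∈ I: r·a ∈ I? Yes

Yes, I is an ideal of ℤ_39


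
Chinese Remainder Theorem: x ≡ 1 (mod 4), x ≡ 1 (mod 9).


m₁ = 4, m₂ = 9, gcd = 1, so CRT applies. M = m₁·m₂ = 36
Let M₁ = M/m₁ = 9, M₂ = M/m₂ = 4
Find y₁ ≡ M₁⁻¹ (mod m₁): 9⁻¹ ≡ 1 (mod 4)
Find y₂ ≡ M₂⁻¹ (mod m₂): 4⁻¹ ≡ 7 (mod 9)
x = a₁·M₁·y₁ + a₂·M₂·y₂ = 1·9·1 + 1·4·7 = 37
Reduce mod 36: x ≡ 1
Check: 1 mod 4 = 1 ✓, 1 mod 9 = 1 ✓

x ≡ 1 (mod 36)


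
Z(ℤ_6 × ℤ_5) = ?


Z(G) = {g ∈ G | gx = xg for all x ∈ G}
Direct product of abelian groups is abelian, so Z(G) = G

Z(ℤ_6 × ℤ_5) = ℤ_6 × ℤ_5


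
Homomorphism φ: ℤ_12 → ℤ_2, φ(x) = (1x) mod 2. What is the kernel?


Kernel = preimage of identity
ker(φ) = {x ∈ ℤ_12 : 1x ≡ 0 (mod 2)}. Since 2 | 12, φ is well-defined. The kernel is the cyclic subgroup ⟨2⟩ of ℤ_12 (order 6), i.e. {0, 2, 4, 6, 8, 10}

ker(φ) = {0, 2, 4, 6, 8, 10}


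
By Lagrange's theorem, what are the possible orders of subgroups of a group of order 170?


Lagrange's theorem: |H| divides |G|
|G| = 170
Divisors of 170: 1, 2, 5, 10, 17, 34, 85, 170

Possible subgroup orders: {1, 2, 5, 10, 17, 34, 85, 170}


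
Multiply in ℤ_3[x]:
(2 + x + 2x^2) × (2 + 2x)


Expand and collect like terms; reduce coefficients mod 3:
x^0: 2·2 = 4 ≡ 1 (mod 3)
x^1: 2·2 + 1·2 = 6 ≡ 0 (mod 3)
x^2: 1·2 + 2·2 = 6 ≡ 0 (mod 3)
x^3: 2·2 = 4 ≡ 1 (mod 3)
Result: 1 + x^3

f · g = 1 + x^3


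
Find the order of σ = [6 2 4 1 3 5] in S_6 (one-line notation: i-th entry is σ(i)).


Cycle decomposition: (1 6 5 3 4)
Cycle lengths: 5
Order = lcm(5) = 5

ord(σ) = 5


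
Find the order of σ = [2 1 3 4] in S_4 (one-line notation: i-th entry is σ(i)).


Cycle decomposition: (1 2)
Cycle lengths: 2
Order = lcm(2) = 2

ord(σ) = 2


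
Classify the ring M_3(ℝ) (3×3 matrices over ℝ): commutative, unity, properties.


Matrix multiplication is non-commutative for n ≥ 2; the identity matrix I is the unity; singular matrices give zero divisors, so not an integral domain
Commutative: No
Integral domain: No
Has unity: Yes

M_3(ℝ) (3×3 matrices over ℝ): Commutative=No, Unity=Yes


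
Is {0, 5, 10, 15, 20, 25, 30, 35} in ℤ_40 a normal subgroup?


H = {0, 5, 10, 15, 20, 25, 30, 35} in ℤ_40
ℤ_40 is abelian; every subgroup of an abelian group is normal

Yes, normal subgroup


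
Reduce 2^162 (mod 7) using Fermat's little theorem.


Fermat's little theorem: if p is prime and gcd(a,p)=1, then a^(p-1) ≡ 1 (mod p)
p = 7 is prime, gcd(2,7) = 1
Reduce exponent: 162 mod 6 = 0
So 2^162 ≡ 2^0 (mod 7)
2^0 = 1

2^162 ≡ 1 (mod 7)


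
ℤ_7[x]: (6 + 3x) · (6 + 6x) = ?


Expand and collect like terms; reduce coefficients mod 7:
x^0: 6·6 = 36 ≡ 1 (mod 7)
x^1: 6·6 + 3·6 = 54 ≡ 5 (mod 7)
x^2: 3·6 = 18 ≡ 4 (mod 7)
Result: 1 + 5x + 4x^2

f · g = 1 + 5x + 4x^2


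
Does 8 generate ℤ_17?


g generates ℤ_n iff gcd(g, n) = 1
gcd(8, 17) = 1
Since gcd = 1, 8 is a generator.

Yes, 8 generates ℤ_17


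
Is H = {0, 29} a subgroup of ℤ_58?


Subgroup test for H = {0, 29} in (ℤ_58, +):
(1) 0 ∈ H? Yes
(2) Closure: for all a,b ∈ H, (a+b) mod 58 ∈ H? Yes
(3) Inverses: for all a ∈ H, -a mod 58 ∈ H? Yes

Yes, H is a subgroup of ℤ_58


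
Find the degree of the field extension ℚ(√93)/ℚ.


√93 has minimal polynomial x² - 93 (irreducible over ℚ since 93 is squarefree)

[ℚ(√93)/ℚ] = 2


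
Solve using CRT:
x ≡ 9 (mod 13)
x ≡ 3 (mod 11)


m₁ = 13, m₂ = 11, gcd = 1, so CRT applies. M = m₁·m₂ = 143
Let M₁ = M/m₁ = 11, M₂ = M/m₂ = 13
Find y₁ ≡ M₁⁻¹ (mod m₁): 11⁻¹ ≡ 6 (mod 13)
Find y₂ ≡ M₂⁻¹ (mod m₂): 13⁻¹ ≡ 6 (mod 11)
x = a₁·M₁·y₁ + a₂·M₂·y₂ = 9·11·6 + 3·13·6 = 828
Reduce mod 143: x ≡ 113
Check: 113 mod 13 = 9 ✓, 113 mod 11 = 3 ✓

x ≡ 113 (mod 143)


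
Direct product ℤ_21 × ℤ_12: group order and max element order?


|ℤ_21 × ℤ_12| = 21 × 12 = 252
Max element order = lcm(21,12) = 84
Cyclic? No (gcd=3)

|ℤ_21×ℤ_12| = 252, max element order = 84


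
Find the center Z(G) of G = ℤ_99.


Z(G) = {g ∈ G | gx = xg for all x ∈ G}
ℤ_99 is abelian, so Z(G) = G

Z(ℤ_99) = ℤ_99


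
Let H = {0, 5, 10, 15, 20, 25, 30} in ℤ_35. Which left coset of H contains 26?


26 + H = {26 + h (mod 35) : h ∈ H}
26+0=26, 26+5=31, 26+10=1, 26+15=6, 26+20=11, 26+25=16, 26+30=21
26 + H = {1, 6, 11, 16, 21, 26, 31} = 1 + H

26 + H = {1, 6, 11, 16, 21, 26, 31}


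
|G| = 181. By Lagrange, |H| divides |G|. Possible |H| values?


Lagrange's theorem: |H| divides |G|
|G| = 181
Divisors of 181: 1, 181

Possible subgroup orders: {1, 181}


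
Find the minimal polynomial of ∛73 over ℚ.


∛73 satisfies x³ - 73 = 0, irreducible over ℚ (no rational root; 73 is not a perfect cube)

Minimal polynomial: x³ - 73


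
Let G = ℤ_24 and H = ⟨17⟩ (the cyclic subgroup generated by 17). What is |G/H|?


|⟨17⟩| = n / gcd(17, 24) = 24 / 1 = 24
H is normal (ℤ_24 is abelian).
|G/H| = |G| / |H| = 24 / 24 = 1

|G/H| = 1


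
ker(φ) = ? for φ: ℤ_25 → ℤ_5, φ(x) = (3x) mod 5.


Kernel = preimage of identity
ker(φ) = {x ∈ ℤ_25 : 3x ≡ 0 (mod 5)}. Since 5 | 25, φ is well-defined. The kernel is the cyclic subgroup ⟨5⟩ of ℤ_25 (order 5), i.e. {0, 5, 10, 15, 20}

ker(φ) = {0, 5, 10, 15, 20}


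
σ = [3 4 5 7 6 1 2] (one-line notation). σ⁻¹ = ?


To find σ⁻¹, swap domain and range:
σ(1) = 3 → σ⁻¹(3) = 1
σ(2) = 4 → σ⁻¹(4) = 2
σ(3) = 5 → σ⁻¹(5) = 3
σ(4) = 7 → σ⁻¹(7) = 4
σ(5) = 6 → σ⁻¹(6) = 5
σ(6) = 1 → σ⁻¹(1) = 6
σ(7) = 2 → σ⁻¹(2) = 7

σ⁻¹ = [6 7 1 2 3 5 4]


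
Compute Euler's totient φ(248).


Factor n: 248 = 2^3 × 31
φ(n) = n · ∏(1 - 1/p) over distinct primes p | n
φ(248) = 248 · (1 - 1/2) · (1 - 1/31) = 120

φ(248) = 120


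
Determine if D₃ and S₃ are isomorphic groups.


Comparing D₃ and S₃:
Both are the unique non-abelian group of order 6

Yes, D₃ ≅ S₃


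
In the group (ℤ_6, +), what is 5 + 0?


Operation: addition mod 6
5 + 0 = (a + b) mod 6 with a = 5, b = 0

5 + 0 = 5


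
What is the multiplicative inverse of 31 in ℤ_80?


Use the extended Euclidean algorithm to write 1 = 31·s + 80·t; then s mod 80 is the inverse.
Euclidean algorithm:
  31 = 0·80 + 31
  80 = 2·31 + 18
  31 = 1·18 + 13
  18 = 1·13 + 5
  13 = 2·5 + 3
  5 = 1·3 + 2
  3 = 1·2 + 1
  2 = 2·1 + 0
gcd(31,80) = 1
Back-substitution gives: 31·(31) + 80·(-12) = 1
So 31⁻¹ ≡ 31 ≡ 31 (mod 80)
Check: 31 × 31 = 961 ≡ 1 (mod 80) ✓

31⁻¹ ≡ 31 (mod 80)


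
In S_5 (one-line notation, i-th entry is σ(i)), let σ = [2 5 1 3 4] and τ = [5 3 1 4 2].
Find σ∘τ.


σ∘τ: apply τ first, then σ
1 →τ 5 →σ 4
2 →τ 3 →σ 1
3 →τ 1 →σ 2
4 →τ 4 →σ 3
5 →τ 2 →σ 5

σ∘τ = [4 1 2 3 5]


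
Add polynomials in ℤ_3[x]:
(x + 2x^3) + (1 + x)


Add coefficients mod 3:
x^0: 0 + 1 = 1 (mod 3)
x^1: 1 + 1 = 2 (mod 3)
x^2: 0 + 0 = 0 (mod 3)
x^3: 2 + 0 = 2 (mod 3)
Result: 1 + 2x + 2x^3

f + g = 1 + 2x + 2x^3


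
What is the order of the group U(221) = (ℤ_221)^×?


U(n) is the group of units mod n; |U(n)| = φ(n)
|U(221)| = φ(221) = 192

|U(221) = (ℤ_221)^×| = 192


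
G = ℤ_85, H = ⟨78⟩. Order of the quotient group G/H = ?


|⟨78⟩| = n / gcd(78, 85) = 85 / 1 = 85
H is normal (ℤ_85 is abelian).
|G/H| = |G| / |H| = 85 / 85 = 1

|G/H| = 1


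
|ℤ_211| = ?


ℤ_n has n elements.

|ℤ_211| = 211


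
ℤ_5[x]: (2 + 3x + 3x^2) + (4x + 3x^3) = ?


Add coefficients mod 5:
x^0: 2 + 0 = 2 (mod 5)
x^1: 3 + 4 = 2 (mod 5)
x^2: 3 + 0 = 3 (mod 5)
x^3: 0 + 3 = 3 (mod 5)
Result: 2 + 2x + 3x^2 + 3x^3

f + g = 2 + 2x + 3x^2 + 3x^3


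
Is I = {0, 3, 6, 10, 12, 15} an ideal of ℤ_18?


Check ideal conditions for I = {0, 3, 6, 10, 12, 15} in ℤ_18:
(1) I is an additive subgroup? No
(2) For r ∈ ℤ_18 and a ∈ I: r·a ∈ I? No  [counterexample: r=2, a=10, r·a mod 18 = 2 ∉ I]

No, I is not an ideal of ℤ_18


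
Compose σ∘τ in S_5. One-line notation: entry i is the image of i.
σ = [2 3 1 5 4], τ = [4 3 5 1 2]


σ∘τ: apply τ first, then σ
1 →τ 4 →σ 5
2 →τ 3 →σ 1
3 →τ 5 →σ 4
4 →τ 1 →σ 2
5 →τ 2 →σ 3

σ∘τ = [5 1 4 2 3]


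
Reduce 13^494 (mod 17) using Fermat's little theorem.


Fermat's little theorem: if p is prime and gcd(a,p)=1, then a^(p-1) ≡ 1 (mod p)
p = 17 is prime, gcd(13,17) = 1
Reduce exponent: 494 mod 16 = 14
So 13^494 ≡ 13^14 (mod 17)
13^14 mod 17 = 16

13^494 ≡ 16 (mod 17)


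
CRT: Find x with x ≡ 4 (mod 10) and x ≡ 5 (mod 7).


m₁ = 10, m₂ = 7, gcd = 1, so CRT applies. M = m₁·m₂ = 70
Let M₁ = M/m₁ = 7, M₂ = M/m₂ = 10
Find y₁ ≡ M₁⁻¹ (mod m₁): 7⁻¹ ≡ 3 (mod 10)
Find y₂ ≡ M₂⁻¹ (mod m₂): 10⁻¹ ≡ 5 (mod 7)
x = a₁·M₁·y₁ + a₂·M₂·y₂ = 4·7·3 + 5·10·5 = 334
Reduce mod 70: x ≡ 54
Check: 54 mod 10 = 4 ✓, 54 mod 7 = 5 ✓

x ≡ 54 (mod 70)


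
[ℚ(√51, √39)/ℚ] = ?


[ℚ(√51,√39):ℚ] = [ℚ(√51,√39):ℚ(√51)]·[ℚ(√51):ℚ] = 2·2 = 4

[ℚ(√51, √39)/ℚ] = 4


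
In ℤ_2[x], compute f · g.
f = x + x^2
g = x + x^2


Expand and collect like terms; reduce coefficients mod 2:
x^0: 0·0 = 0 ≡ 0 (mod 2)
x^1: 0·1 + 1·0 = 0 ≡ 0 (mod 2)
x^2: 0·1 + 1·1 + 1·0 = 1 ≡ 1 (mod 2)
x^3: 1·1 + 1·1 = 2 ≡ 0 (mod 2)
x^4: 1·1 = 1 ≡ 1 (mod 2)
Result: x^2 + x^4

f · g = x^2 + x^4


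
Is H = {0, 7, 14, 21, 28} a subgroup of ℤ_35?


Subgroup test for H = {0, 7, 14, 21, 28} in (ℤ_35, +):
(1) 0 ∈ H? Yes
(2) Closure: for all a,b ∈ H, (a+b) mod 35 ∈ H? Yes
(3) Inverses: for all a ∈ H, -a mod 35 ∈ H? Yes

Yes, H is a subgroup of ℤ_35


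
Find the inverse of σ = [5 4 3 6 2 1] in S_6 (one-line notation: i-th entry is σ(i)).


To find σ⁻¹, swap domain and range:
σ(1) = 5 → σ⁻¹(5) = 1
σ(2) = 4 → σ⁻¹(4) = 2
σ(3) = 3 → σ⁻¹(3) = 3
σ(4) = 6 → σ⁻¹(6) = 4
σ(5) = 2 → σ⁻¹(2) = 5
σ(6) = 1 → σ⁻¹(1) = 6

σ⁻¹ = [6 5 3 2 1 4]


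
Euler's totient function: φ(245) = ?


Factor n: 245 = 5 × 7^2
φ(n) = n · ∏(1 - 1/p) over distinct primes p | n
φ(245) = 245 · (1 - 1/5) · (1 - 1/7) = 168

φ(245) = 168


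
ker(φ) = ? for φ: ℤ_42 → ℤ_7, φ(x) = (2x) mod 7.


Kernel = preimage of identity
ker(φ) = {x ∈ ℤ_42 : 2x ≡ 0 (mod 7)}. Since 7 | 42, φ is well-defined. The kernel is the cyclic subgroup ⟨7⟩ of ℤ_42 (order 6), i.e. {0, 7, 14, 21, 28, 35}

ker(φ) = {0, 7, 14, 21, 28, 35}


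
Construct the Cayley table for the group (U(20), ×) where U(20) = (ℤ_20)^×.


Elements: {1, 3, 7, 9, 11, 13, 17, 19}
Operation: multiplication mod 20
Entry (a, b) = (a × b) mod 20

Cayley table:
   |  1 |  3 |  7 |  9 | 11 | 13 | 17 | 19
 1 |  1 |  3 |  7 |  9 | 11 | 13 | 17 | 19
 3 |  3 |  9 |  1 |  7 | 13 | 19 | 11 | 17
 7 |  7 |  1 |  9 |  3 | 17 | 11 | 19 | 13
 9 |  9 |  7 |  3 |  1 | 19 | 17 | 13 | 11
11 | 11 | 13 | 17 | 19 |  1 |  3 |  7 |  9
13 | 13 | 19 | 11 | 17 |  3 |  9 |  1 |  7
17 | 17 | 11 | 19 | 13 |  7 |  1 |  9 |  3
19 | 19 | 17 | 13 | 11 |  9 |  7 |  3 |  1


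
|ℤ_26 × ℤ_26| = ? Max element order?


|ℤ_26 × ℤ_26| = 26 × 26 = 676
Max element order = lcm(26,26) = 26
Cyclic? No (gcd=26)

|ℤ_26×ℤ_26| = 676, max element order = 26


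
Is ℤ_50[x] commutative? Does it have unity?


ℤ_50 has zero divisors (2·25 ≡ 0), and these lift to constant zero divisors in ℤ_50[x]; so not an integral domain
Commutative: Yes
Integral domain: No
Has unity: Yes

ℤ_50[x]: Commutative=Yes, Unity=Yes


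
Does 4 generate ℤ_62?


g generates ℤ_n iff gcd(g, n) = 1
gcd(4, 62) = 2
Since gcd = 2 ≠ 1, ⟨4⟩ has order 31 < 62, so 4 is not a generator.

No, 4 does not generate ℤ_62


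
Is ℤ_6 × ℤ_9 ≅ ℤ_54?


Comparing ℤ_6 × ℤ_9 and ℤ_54:
gcd(6,9) = 3 ≠ 1. Max element order in ℤ_6×ℤ_9 is lcm(6,9) = 18 < 54, so it has no element of order 54

No, ℤ_6 × ℤ_9 ≇ ℤ_54


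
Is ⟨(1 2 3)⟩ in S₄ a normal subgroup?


H = ⟨(1 2 3)⟩ in S₄
(1 4)(1 2 3)(1 4)⁻¹ = (4 2 3) ∉ ⟨(1 2 3)⟩

No, not a normal subgroup


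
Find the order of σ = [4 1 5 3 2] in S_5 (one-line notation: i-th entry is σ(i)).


Cycle decomposition: (1 4 3 5 2)
Cycle lengths: 5
Order = lcm(5) = 5

ord(σ) = 5


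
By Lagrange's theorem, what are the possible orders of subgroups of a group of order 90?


Lagrange's theorem: |H| divides |G|
|G| = 90
Divisors of 90: 1, 2, 3, 5, 6, 9, 10, 15, 18, 30, 45, 90

Possible subgroup orders: {1, 2, 3, 5, 6, 9, 10, 15, 18, 30, 45, 90}


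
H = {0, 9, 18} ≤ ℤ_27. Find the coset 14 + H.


14 + H = {14 + h (mod 27) : h ∈ H}
14+0=14, 14+9=23, 14+18=5
14 + H = {5, 14, 23} = 5 + H

14 + H = {5, 14, 23}


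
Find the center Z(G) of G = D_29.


Z(G) = {g ∈ G | gx = xg for all x ∈ G}
For odd n, Z(D_n) = {e}: no nontrivial rotation commutes with all reflections

Z(D_29) = {e}


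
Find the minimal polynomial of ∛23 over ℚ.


∛23 satisfies x³ - 23 = 0, irreducible over ℚ (no rational root; 23 is not a perfect cube)

Minimal polynomial: x³ - 23


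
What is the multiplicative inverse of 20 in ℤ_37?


Use the extended Euclidean algorithm to write 1 = 20·s + 37·t; then s mod 37 is the inverse.
Euclidean algorithm:
  20 = 0·37 + 20
  37 = 1·20 + 17
  20 = 1·17 + 3
  17 = 5·3 + 2
  3 = 1·2 + 1
  2 = 2·1 + 0
gcd(20,37) = 1
Back-substitution gives: 20·(13) + 37·(-7) = 1
So 20⁻¹ ≡ 13 ≡ 13 (mod 37)
Check: 20 × 13 = 260 ≡ 1 (mod 37) ✓

20⁻¹ ≡ 13 (mod 37)


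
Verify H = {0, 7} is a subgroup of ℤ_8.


Subgroup test for H = {0, 7} in (ℤ_8, +):
(1) 0 ∈ H? Yes
(2) Closure: for all a,b ∈ H, (a+b) mod 8 ∈ H? No  [counterexample: 7 + 7 = 6 ∉ H]
(3) Inverses: for all a ∈ H, -a mod 8 ∈ H? No

No, H is not a subgroup of ℤ_8


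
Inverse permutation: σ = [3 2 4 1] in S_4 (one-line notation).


To find σ⁻¹, swap domain and range:
σ(1) = 3 → σ⁻¹(3) = 1
σ(2) = 2 → σ⁻¹(2) = 2
σ(3) = 4 → σ⁻¹(4) = 3
σ(4) = 1 → σ⁻¹(1) = 4

σ⁻¹ = [4 2 1 3]


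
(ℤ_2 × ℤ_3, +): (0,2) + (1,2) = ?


Operation: componentwise addition mod (2, 3)
(0,2) + (1,2) = ((a₁+b₁) mod 2, (a₂+b₂) mod 3) with a = (0,2), b = (1,2)

(0,2) + (1,2) = (1,1)


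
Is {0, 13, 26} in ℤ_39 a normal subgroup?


H = {0, 13, 26} in ℤ_39
ℤ_39 is abelian; every subgroup of an abelian group is normal

Yes, normal subgroup


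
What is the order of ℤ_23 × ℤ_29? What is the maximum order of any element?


|ℤ_23 × ℤ_29| = 23 × 29 = 667
Max element order = lcm(23,29) = 667
Cyclic? Yes (gcd=1)

|ℤ_23×ℤ_29| = 667, max element order = 667


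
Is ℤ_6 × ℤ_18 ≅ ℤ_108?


Comparing ℤ_6 × ℤ_18 and ℤ_108:
gcd(6,18) = 6 ≠ 1. Max element order in ℤ_6×ℤ_18 is lcm(6,18) = 18 < 108, so it has no element of order 108

No, ℤ_6 × ℤ_18 ≇ ℤ_108


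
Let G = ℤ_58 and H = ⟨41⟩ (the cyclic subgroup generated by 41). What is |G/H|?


|⟨41⟩| = n / gcd(41, 58) = 58 / 1 = 58
H is normal (ℤ_58 is abelian).
|G/H| = |G| / |H| = 58 / 58 = 1

|G/H| = 1


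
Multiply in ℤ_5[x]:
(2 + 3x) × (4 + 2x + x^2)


Expand and collect like terms; reduce coefficients mod 5:
x^0: 2·4 = 8 ≡ 3 (mod 5)
x^1: 2·2 + 3·4 = 16 ≡ 1 (mod 5)
x^2: 2·1 + 3·2 = 8 ≡ 3 (mod 5)
x^3: 3·1 = 3 ≡ 3 (mod 5)
Result: 3 + x + 3x^2 + 3x^3

f · g = 3 + x + 3x^2 + 3x^3


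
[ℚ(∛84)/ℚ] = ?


∛84 has minimal polynomial x³ - 84 (irreducible over ℚ since 84 is not a perfect cube)

[ℚ(∛84)/ℚ] = 3


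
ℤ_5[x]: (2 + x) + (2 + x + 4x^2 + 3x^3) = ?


Add coefficients mod 5:
x^0: 2 + 2 = 4 (mod 5)
x^1: 1 + 1 = 2 (mod 5)
x^2: 0 + 4 = 4 (mod 5)
x^3: 0 + 3 = 3 (mod 5)
Result: 4 + 2x + 4x^2 + 3x^3

f + g = 4 + 2x + 4x^2 + 3x^3


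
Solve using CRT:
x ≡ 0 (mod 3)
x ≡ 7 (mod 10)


m₁ = 3, m₂ = 10, gcd = 1, so CRT applies. M = m₁·m₂ = 30
Let M₁ = M/m₁ = 10, M₂ = M/m₂ = 3
Find y₁ ≡ M₁⁻¹ (mod m₁): 10⁻¹ ≡ 1 (mod 3)
Find y₂ ≡ M₂⁻¹ (mod m₂): 3⁻¹ ≡ 7 (mod 10)
x = a₁·M₁·y₁ + a₂·M₂·y₂ = 0·10·1 + 7·3·7 = 147
Reduce mod 30: x ≡ 27
Check: 27 mod 3 = 0 ✓, 27 mod 10 = 7 ✓

x ≡ 27 (mod 30)


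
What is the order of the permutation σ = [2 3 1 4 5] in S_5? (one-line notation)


Cycle decomposition: (1 2 3)
Cycle lengths: 3
Order = lcm(3) = 3

ord(σ) = 3


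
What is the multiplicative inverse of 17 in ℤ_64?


Use the extended Euclidean algorithm to write 1 = 17·s + 64·t; then s mod 64 is the inverse.
Euclidean algorithm:
  17 = 0·64 + 17
  64 = 3·17 + 13
  17 = 1·13 + 4
  13 = 3·4 + 1
  4 = 4·1 + 0
gcd(17,64) = 1
Back-substitution gives: 17·(-15) + 64·(4) = 1
So 17⁻¹ ≡ -15 ≡ 49 (mod 64)
Check: 17 × 49 = 833 ≡ 1 (mod 64) ✓

17⁻¹ ≡ 49 (mod 64)


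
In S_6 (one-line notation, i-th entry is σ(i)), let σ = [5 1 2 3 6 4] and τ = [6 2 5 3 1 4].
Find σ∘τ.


σ∘τ: apply τ first, then σ
1 →τ 6 →σ 4
2 →τ 2 →σ 1
3 →τ 5 →σ 6
4 →τ 3 →σ 2
5 →τ 1 →σ 5
6 →τ 4 →σ 3

σ∘τ = [4 1 6 2 5 3]


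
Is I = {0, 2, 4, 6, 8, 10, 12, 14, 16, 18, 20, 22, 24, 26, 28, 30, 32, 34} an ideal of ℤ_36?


Check ideal conditions for I = {0, 2, 4, 6, 8, 10, 12, 14, 16, 18, 20, 22, 24, 26, 28, 30, 32, 34} in ℤ_36:
(1) I is an additive subgroup? Yes
(2) For r ∈ ℤ_36 and a ∈ I: r·a ∈ I? Yes

Yes, I is an ideal of ℤ_36


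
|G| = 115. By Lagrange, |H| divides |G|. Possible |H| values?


Lagrange's theorem: |H| divides |G|
|G| = 115
Divisors of 115: 1, 5, 23, 115

Possible subgroup orders: {1, 5, 23, 115}


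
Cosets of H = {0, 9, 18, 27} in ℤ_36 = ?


H = {0, 9, 18, 27}, |H| = 4
Number of cosets = |G|/|H| = 36/4 = 9
0 + H = {0, 9, 18, 27}
1 + H = {1, 10, 19, 28}
2 + H = {2, 11, 20, 29}
3 + H = {3, 12, 21, 30}
4 + H = {4, 13, 22, 31}
5 + H = {5, 14, 23, 32}
6 + H = {6, 15, 24, 33}
7 + H = {7, 16, 25, 34}
8 + H = {8, 17, 26, 35}

Cosets: 0+H={0,9,18,27}; 1+H={1,10,19,28}; 2+H={2,11,20,29}; 3+H={3,12,21,30}; 4+H={4,13,22,31}; 5+H={5,14,23,32}; 6+H={6,15,24,33}; 7+H={7,16,25,34}; 8+H={8,17,26,35}


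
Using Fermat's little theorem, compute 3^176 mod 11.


Fermat's little theorem: if p is prime and gcd(a,p)=1, then a^(p-1) ≡ 1 (mod p)
p = 11 is prime, gcd(3,11) = 1
Reduce exponent: 176 mod 10 = 6
So 3^176 ≡ 3^6 (mod 11)
3^6 mod 11 = 3

3^176 ≡ 3 (mod 11)


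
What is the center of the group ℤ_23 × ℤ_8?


Z(G) = {g ∈ G | gx = xg for all x ∈ G}
Direct product of abelian groups is abelian, so Z(G) = G

Z(ℤ_23 × ℤ_8) = ℤ_23 × ℤ_8


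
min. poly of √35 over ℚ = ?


√35 satisfies x² - 35 = 0, irreducible over ℚ since 35 is squarefree

Minimal polynomial: x² - 35


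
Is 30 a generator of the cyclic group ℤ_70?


g generates ℤ_n iff gcd(g, n) = 1
gcd(30, 70) = 10
Since gcd = 10 ≠ 1, ⟨30⟩ has order 7 < 70, so 30 is not a generator.

No, 30 does not generate ℤ_70


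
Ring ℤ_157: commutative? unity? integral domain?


ℤ_157 is a commutative ring with unity 1; 157 is prime, so ℤ_157 is a field (hence an integral domain)
Commutative: Yes
Integral domain: Yes
Has unity: Yes

ℤ_157: Commutative=Yes, Unity=Yes


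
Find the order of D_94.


|D_n| = 2n (n rotations and n reflections)
|D_94| = 2×94 = 188

|D_94| = 188


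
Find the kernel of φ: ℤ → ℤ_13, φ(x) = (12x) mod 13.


Kernel = preimage of identity
ker(φ) = {x ∈ ℤ : 12x ≡ 0 (mod 13)}. gcd(12,13) = 1, so 12x ≡ 0 (mod 13) ⟺ x ≡ 0 (mod 13/1 = 13). Hence ker(φ) = 13ℤ

ker(φ) = 13ℤ


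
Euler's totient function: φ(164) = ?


Factor n: 164 = 2^2 × 41
φ(n) = n · ∏(1 - 1/p) over distinct primes p | n
φ(164) = 164 · (1 - 1/2) · (1 - 1/41) = 80

φ(164) = 80


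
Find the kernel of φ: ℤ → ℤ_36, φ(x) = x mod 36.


Kernel = preimage of identity
ker(φ) = {x ∈ ℤ : x ≡ 0 (mod 36)} = 36ℤ = {0, ±36, ±72, ...}

ker(φ) = 36ℤ


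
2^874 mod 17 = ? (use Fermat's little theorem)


Fermat's little theorem: if p is prime and gcd(a,p)=1, then a^(p-1) ≡ 1 (mod p)
p = 17 is prime, gcd(2,17) = 1
Reduce exponent: 874 mod 16 = 10
So 2^874 ≡ 2^10 (mod 17)
2^10 mod 17 = 4

2^874 ≡ 4 (mod 17)


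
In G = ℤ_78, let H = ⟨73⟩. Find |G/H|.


|⟨73⟩| = n / gcd(73, 78) = 78 / 1 = 78
H is normal (ℤ_78 is abelian).
|G/H| = |G| / |H| = 78 / 78 = 1

|G/H| = 1


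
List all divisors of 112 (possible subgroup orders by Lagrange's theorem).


Lagrange's theorem: |H| divides |G|
|G| = 112
Divisors of 112: 1, 2, 4, 7, 8, 14, 16, 28, 56, 112

Possible subgroup orders: {1, 2, 4, 7, 8, 14, 16, 28, 56, 112}


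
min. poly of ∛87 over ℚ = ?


∛87 satisfies x³ - 87 = 0, irreducible over ℚ (no rational root; 87 is not a perfect cube)

Minimal polynomial: x³ - 87


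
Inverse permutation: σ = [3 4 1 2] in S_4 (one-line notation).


To find σ⁻¹, swap domain and range:
σ(1) = 3 → σ⁻¹(3) = 1
σ(2) = 4 → σ⁻¹(4) = 2
σ(3) = 1 → σ⁻¹(1) = 3
σ(4) = 2 → σ⁻¹(2) = 4

σ⁻¹ = [3 4 1 2]


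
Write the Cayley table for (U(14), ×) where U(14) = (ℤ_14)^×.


Elements: {1, 3, 5, 9, 11, 13}
Operation: multiplication mod 14
Entry (a, b) = (a × b) mod 14

Cayley table:
   |  1 |  3 |  5 |  9 | 11 | 13
 1 |  1 |  3 |  5 |  9 | 11 | 13
 3 |  3 |  9 |  1 | 13 |  5 | 11
 5 |  5 |  1 | 11 |  3 | 13 |  9
 9 |  9 | 13 |  3 | 11 |  1 |  5
11 | 11 |  5 | 13 |  1 |  9 |  3
13 | 13 | 11 |  9 |  5 |  3 |  1


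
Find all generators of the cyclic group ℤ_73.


g generates ℤ_n iff gcd(g,n) = 1
Prime factors of 73: 73
Generators are g ∈ {1,...,72} not divisible by any of these primes.
Generators: {1, 2, 3, 4, 5, 6, 7, 8, 9, 10, 11, 12, 13, 14, 15, 16, 17, 18, 19, 20, 21, 22, 23, 24, 25, 26, 27, 28, 29, 30, 31, 32, 33, 34, 35, 36, 37, 38, 39, 40, 41, 42, 43, 44, 45, 46, 47, 48, 49, 50, 51, 52, 53, 54, 55, 56, 57, 58, 59, 60, 61, 62, 63, 64, 65, 66, 67, 68, 69, 70, 71, 72}
Number of generators = φ(73) = 72

Generators of ℤ_73 = {1, 2, 3, 4, 5, 6, 7, 8, 9, 10, 11, 12, 13, 14, 15, 16, 17, 18, 19, 20, 21, 22, 23, 24, 25, 26, 27, 28, 29, 30, 31, 32, 33, 34, 35, 36, 37, 38, 39, 40, 41, 42, 43, 44, 45, 46, 47, 48, 49, 50, 51, 52, 53, 54, 55, 56, 57, 58, 59, 60, 61, 62, 63, 64, 65, 66, 67, 68, 69, 70, 71, 72}


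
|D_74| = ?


|D_n| = 2n (n rotations and n reflections)
|D_74| = 2×74 = 148

|D_74| = 148


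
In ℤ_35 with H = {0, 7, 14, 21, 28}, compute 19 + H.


19 + H = {19 + h (mod 35) : h ∈ H}
19+0=19, 19+7=26, 19+14=33, 19+21=5, 19+28=12
19 + H = {5, 12, 19, 26, 33} = 5 + H

19 + H = {5, 12, 19, 26, 33}


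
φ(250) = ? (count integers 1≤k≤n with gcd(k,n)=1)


Factor n: 250 = 2 × 5^3
φ(n) = n · ∏(1 - 1/p) over distinct primes p | n
φ(250) = 250 · (1 - 1/2) · (1 - 1/5) = 100

φ(250) = 100
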